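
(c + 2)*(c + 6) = c^2 + 8*c + 12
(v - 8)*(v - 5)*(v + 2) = v^3 - 11*v^2 + 14*v + 80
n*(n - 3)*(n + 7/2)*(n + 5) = n^4 + 11*n^3/2 - 8*n^2 - 105*n/2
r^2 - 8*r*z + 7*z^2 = (r - 7*z)*(r - z)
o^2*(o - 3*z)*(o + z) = o^4 - 2*o^3*z - 3*o^2*z^2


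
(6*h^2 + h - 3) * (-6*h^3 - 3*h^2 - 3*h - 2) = -36*h^5 - 24*h^4 - 3*h^3 - 6*h^2 + 7*h + 6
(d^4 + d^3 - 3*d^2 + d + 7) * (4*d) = 4*d^5 + 4*d^4 - 12*d^3 + 4*d^2 + 28*d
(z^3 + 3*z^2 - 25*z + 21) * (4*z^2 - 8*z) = 4*z^5 + 4*z^4 - 124*z^3 + 284*z^2 - 168*z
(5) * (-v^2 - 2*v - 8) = -5*v^2 - 10*v - 40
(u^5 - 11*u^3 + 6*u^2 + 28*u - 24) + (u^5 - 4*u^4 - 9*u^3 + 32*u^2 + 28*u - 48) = 2*u^5 - 4*u^4 - 20*u^3 + 38*u^2 + 56*u - 72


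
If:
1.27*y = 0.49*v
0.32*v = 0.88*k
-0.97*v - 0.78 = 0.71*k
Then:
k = -0.23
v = -0.64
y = -0.25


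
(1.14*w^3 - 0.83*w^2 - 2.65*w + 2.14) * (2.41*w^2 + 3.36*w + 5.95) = 2.7474*w^5 + 1.8301*w^4 - 2.3923*w^3 - 8.6851*w^2 - 8.5771*w + 12.733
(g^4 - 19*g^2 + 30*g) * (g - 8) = g^5 - 8*g^4 - 19*g^3 + 182*g^2 - 240*g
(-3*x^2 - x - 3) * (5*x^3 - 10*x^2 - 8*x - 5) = -15*x^5 + 25*x^4 + 19*x^3 + 53*x^2 + 29*x + 15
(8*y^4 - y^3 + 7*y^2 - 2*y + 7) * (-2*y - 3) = -16*y^5 - 22*y^4 - 11*y^3 - 17*y^2 - 8*y - 21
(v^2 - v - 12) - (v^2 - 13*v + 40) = 12*v - 52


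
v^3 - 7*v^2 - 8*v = v*(v - 8)*(v + 1)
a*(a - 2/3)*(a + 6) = a^3 + 16*a^2/3 - 4*a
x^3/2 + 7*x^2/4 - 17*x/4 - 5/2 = (x/2 + 1/4)*(x - 2)*(x + 5)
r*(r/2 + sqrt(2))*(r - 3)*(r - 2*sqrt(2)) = r^4/2 - 3*r^3/2 - 4*r^2 + 12*r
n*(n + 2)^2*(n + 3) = n^4 + 7*n^3 + 16*n^2 + 12*n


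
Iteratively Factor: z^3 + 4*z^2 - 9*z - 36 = (z + 3)*(z^2 + z - 12) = (z + 3)*(z + 4)*(z - 3)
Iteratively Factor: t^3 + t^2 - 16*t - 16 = (t - 4)*(t^2 + 5*t + 4) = (t - 4)*(t + 4)*(t + 1)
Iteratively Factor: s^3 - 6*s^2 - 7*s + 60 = (s - 5)*(s^2 - s - 12) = (s - 5)*(s - 4)*(s + 3)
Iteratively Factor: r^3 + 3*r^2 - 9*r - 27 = (r - 3)*(r^2 + 6*r + 9) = (r - 3)*(r + 3)*(r + 3)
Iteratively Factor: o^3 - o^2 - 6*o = (o)*(o^2 - o - 6) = o*(o + 2)*(o - 3)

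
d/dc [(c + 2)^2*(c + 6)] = (c + 2)*(3*c + 14)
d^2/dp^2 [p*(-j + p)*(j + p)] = 6*p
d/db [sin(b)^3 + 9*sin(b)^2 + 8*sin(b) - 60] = (3*sin(b)^2 + 18*sin(b) + 8)*cos(b)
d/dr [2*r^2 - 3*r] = 4*r - 3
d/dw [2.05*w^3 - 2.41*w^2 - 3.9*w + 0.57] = 6.15*w^2 - 4.82*w - 3.9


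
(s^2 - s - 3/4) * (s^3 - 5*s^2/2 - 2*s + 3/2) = s^5 - 7*s^4/2 - s^3/4 + 43*s^2/8 - 9/8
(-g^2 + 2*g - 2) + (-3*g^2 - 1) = -4*g^2 + 2*g - 3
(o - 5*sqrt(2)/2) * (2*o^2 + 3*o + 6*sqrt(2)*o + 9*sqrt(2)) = 2*o^3 + sqrt(2)*o^2 + 3*o^2 - 30*o + 3*sqrt(2)*o/2 - 45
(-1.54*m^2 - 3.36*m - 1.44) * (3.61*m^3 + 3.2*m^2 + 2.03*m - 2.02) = -5.5594*m^5 - 17.0576*m^4 - 19.0766*m^3 - 8.318*m^2 + 3.864*m + 2.9088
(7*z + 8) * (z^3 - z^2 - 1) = 7*z^4 + z^3 - 8*z^2 - 7*z - 8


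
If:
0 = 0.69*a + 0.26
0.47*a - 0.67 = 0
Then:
No Solution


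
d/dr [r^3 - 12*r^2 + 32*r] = 3*r^2 - 24*r + 32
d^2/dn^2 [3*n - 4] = 0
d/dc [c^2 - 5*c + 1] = 2*c - 5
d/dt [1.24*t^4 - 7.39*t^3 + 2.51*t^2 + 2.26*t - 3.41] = 4.96*t^3 - 22.17*t^2 + 5.02*t + 2.26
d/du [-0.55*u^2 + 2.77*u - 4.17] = 2.77 - 1.1*u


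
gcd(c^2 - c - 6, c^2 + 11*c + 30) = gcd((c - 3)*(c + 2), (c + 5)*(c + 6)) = 1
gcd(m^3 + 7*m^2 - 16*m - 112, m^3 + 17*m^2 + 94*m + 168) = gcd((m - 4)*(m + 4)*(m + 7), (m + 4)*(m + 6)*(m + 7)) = m^2 + 11*m + 28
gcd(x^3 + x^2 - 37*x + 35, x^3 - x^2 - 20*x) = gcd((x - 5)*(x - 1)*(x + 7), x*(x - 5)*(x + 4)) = x - 5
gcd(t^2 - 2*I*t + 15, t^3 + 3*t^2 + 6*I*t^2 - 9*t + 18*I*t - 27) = t + 3*I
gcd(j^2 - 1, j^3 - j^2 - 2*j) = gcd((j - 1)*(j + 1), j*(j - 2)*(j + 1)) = j + 1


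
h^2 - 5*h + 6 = (h - 3)*(h - 2)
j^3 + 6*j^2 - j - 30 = (j - 2)*(j + 3)*(j + 5)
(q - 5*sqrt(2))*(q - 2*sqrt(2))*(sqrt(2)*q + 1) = sqrt(2)*q^3 - 13*q^2 + 13*sqrt(2)*q + 20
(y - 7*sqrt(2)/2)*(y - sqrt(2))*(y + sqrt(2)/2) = y^3 - 4*sqrt(2)*y^2 + 5*y/2 + 7*sqrt(2)/2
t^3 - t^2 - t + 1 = (t - 1)^2*(t + 1)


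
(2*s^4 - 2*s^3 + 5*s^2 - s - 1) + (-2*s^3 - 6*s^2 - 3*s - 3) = 2*s^4 - 4*s^3 - s^2 - 4*s - 4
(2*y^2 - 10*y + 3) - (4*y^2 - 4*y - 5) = -2*y^2 - 6*y + 8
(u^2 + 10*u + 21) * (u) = u^3 + 10*u^2 + 21*u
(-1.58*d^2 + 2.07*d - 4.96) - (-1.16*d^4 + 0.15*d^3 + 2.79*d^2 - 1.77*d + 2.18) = 1.16*d^4 - 0.15*d^3 - 4.37*d^2 + 3.84*d - 7.14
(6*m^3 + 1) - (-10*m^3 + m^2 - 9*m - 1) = 16*m^3 - m^2 + 9*m + 2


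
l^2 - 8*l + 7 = (l - 7)*(l - 1)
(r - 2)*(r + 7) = r^2 + 5*r - 14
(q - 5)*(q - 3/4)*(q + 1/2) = q^3 - 21*q^2/4 + 7*q/8 + 15/8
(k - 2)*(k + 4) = k^2 + 2*k - 8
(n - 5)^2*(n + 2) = n^3 - 8*n^2 + 5*n + 50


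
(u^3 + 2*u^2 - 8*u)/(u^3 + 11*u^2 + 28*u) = (u - 2)/(u + 7)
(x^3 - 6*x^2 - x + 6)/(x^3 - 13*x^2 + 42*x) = (x^2 - 1)/(x*(x - 7))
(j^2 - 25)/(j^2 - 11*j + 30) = (j + 5)/(j - 6)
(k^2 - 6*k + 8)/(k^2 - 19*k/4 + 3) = 4*(k - 2)/(4*k - 3)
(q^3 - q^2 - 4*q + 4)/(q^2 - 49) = (q^3 - q^2 - 4*q + 4)/(q^2 - 49)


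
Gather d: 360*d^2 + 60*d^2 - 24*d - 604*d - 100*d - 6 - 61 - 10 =420*d^2 - 728*d - 77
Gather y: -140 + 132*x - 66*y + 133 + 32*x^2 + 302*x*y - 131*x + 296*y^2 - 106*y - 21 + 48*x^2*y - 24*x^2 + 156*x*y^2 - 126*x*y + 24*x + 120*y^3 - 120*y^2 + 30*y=8*x^2 + 25*x + 120*y^3 + y^2*(156*x + 176) + y*(48*x^2 + 176*x - 142) - 28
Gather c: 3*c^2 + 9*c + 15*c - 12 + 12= 3*c^2 + 24*c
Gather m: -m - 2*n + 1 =-m - 2*n + 1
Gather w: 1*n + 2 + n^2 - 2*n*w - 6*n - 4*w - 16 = n^2 - 5*n + w*(-2*n - 4) - 14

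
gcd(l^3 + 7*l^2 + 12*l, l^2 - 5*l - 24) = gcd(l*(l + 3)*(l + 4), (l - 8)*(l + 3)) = l + 3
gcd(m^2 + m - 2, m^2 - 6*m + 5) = m - 1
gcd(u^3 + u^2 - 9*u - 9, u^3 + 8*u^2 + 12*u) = 1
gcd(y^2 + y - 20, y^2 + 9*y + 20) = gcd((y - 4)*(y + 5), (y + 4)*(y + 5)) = y + 5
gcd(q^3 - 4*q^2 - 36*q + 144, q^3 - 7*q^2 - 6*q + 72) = q^2 - 10*q + 24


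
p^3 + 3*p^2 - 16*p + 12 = (p - 2)*(p - 1)*(p + 6)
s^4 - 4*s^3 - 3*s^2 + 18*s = s*(s - 3)^2*(s + 2)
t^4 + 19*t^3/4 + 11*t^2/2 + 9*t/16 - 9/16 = (t - 1/4)*(t + 1/2)*(t + 3/2)*(t + 3)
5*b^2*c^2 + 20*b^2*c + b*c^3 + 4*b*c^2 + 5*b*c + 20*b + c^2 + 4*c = (5*b + c)*(c + 4)*(b*c + 1)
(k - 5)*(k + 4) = k^2 - k - 20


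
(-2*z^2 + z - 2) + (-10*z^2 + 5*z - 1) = -12*z^2 + 6*z - 3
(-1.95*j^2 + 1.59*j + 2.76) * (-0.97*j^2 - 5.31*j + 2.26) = 1.8915*j^4 + 8.8122*j^3 - 15.5271*j^2 - 11.0622*j + 6.2376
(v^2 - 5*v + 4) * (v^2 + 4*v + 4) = v^4 - v^3 - 12*v^2 - 4*v + 16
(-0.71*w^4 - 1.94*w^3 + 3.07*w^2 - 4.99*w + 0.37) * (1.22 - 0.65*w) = 0.4615*w^5 + 0.3948*w^4 - 4.3623*w^3 + 6.9889*w^2 - 6.3283*w + 0.4514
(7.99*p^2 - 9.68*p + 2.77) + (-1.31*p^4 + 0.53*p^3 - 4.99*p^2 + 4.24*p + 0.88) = -1.31*p^4 + 0.53*p^3 + 3.0*p^2 - 5.44*p + 3.65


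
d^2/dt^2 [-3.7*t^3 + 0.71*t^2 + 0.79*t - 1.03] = 1.42 - 22.2*t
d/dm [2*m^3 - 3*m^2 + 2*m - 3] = 6*m^2 - 6*m + 2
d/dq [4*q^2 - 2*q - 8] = 8*q - 2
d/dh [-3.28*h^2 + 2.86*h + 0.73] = 2.86 - 6.56*h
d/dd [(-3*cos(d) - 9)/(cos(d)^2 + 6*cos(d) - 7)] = 3*(sin(d)^2 - 6*cos(d) - 26)*sin(d)/(cos(d)^2 + 6*cos(d) - 7)^2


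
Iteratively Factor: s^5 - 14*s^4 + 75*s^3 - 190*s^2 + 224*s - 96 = (s - 4)*(s^4 - 10*s^3 + 35*s^2 - 50*s + 24) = (s - 4)^2*(s^3 - 6*s^2 + 11*s - 6) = (s - 4)^2*(s - 3)*(s^2 - 3*s + 2) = (s - 4)^2*(s - 3)*(s - 2)*(s - 1)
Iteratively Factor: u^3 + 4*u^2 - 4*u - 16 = (u - 2)*(u^2 + 6*u + 8) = (u - 2)*(u + 2)*(u + 4)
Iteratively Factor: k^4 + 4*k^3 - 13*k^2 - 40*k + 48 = (k + 4)*(k^3 - 13*k + 12) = (k - 1)*(k + 4)*(k^2 + k - 12) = (k - 3)*(k - 1)*(k + 4)*(k + 4)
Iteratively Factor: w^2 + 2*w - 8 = (w + 4)*(w - 2)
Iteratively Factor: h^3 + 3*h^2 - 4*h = (h)*(h^2 + 3*h - 4) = h*(h - 1)*(h + 4)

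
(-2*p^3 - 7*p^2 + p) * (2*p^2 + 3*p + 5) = -4*p^5 - 20*p^4 - 29*p^3 - 32*p^2 + 5*p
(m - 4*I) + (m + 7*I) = 2*m + 3*I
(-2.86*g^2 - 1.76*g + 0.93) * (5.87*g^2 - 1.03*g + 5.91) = -16.7882*g^4 - 7.3854*g^3 - 9.6307*g^2 - 11.3595*g + 5.4963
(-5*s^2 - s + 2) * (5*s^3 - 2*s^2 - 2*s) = -25*s^5 + 5*s^4 + 22*s^3 - 2*s^2 - 4*s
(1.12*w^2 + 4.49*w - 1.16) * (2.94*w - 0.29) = 3.2928*w^3 + 12.8758*w^2 - 4.7125*w + 0.3364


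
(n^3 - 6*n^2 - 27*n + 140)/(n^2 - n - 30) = (n^2 - 11*n + 28)/(n - 6)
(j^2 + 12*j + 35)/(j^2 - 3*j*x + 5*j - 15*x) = (-j - 7)/(-j + 3*x)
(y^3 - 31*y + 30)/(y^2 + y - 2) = (y^2 + y - 30)/(y + 2)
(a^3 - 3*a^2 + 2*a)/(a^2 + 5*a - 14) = a*(a - 1)/(a + 7)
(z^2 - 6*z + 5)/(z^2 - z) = (z - 5)/z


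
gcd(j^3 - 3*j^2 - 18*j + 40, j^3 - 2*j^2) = j - 2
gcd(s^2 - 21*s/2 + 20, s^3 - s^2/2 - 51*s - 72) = s - 8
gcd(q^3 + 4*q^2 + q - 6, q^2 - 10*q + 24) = 1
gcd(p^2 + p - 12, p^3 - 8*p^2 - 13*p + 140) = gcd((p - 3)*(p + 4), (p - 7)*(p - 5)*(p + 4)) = p + 4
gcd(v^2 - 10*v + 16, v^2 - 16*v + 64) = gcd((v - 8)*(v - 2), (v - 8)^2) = v - 8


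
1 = 1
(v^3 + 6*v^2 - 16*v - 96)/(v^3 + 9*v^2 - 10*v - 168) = (v + 4)/(v + 7)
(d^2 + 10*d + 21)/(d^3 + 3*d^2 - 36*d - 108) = (d + 7)/(d^2 - 36)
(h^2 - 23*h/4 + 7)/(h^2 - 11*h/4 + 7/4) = (h - 4)/(h - 1)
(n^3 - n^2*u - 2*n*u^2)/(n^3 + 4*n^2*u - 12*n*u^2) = (n + u)/(n + 6*u)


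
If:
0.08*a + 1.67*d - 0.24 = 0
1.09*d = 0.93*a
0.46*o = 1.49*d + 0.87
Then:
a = 0.16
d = 0.14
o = 2.33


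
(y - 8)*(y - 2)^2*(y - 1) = y^4 - 13*y^3 + 48*y^2 - 68*y + 32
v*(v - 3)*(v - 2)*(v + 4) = v^4 - v^3 - 14*v^2 + 24*v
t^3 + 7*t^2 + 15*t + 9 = (t + 1)*(t + 3)^2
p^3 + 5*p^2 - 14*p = p*(p - 2)*(p + 7)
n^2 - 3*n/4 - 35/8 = (n - 5/2)*(n + 7/4)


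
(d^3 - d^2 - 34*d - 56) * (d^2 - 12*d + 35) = d^5 - 13*d^4 + 13*d^3 + 317*d^2 - 518*d - 1960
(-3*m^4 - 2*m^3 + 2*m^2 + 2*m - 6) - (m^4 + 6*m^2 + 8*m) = -4*m^4 - 2*m^3 - 4*m^2 - 6*m - 6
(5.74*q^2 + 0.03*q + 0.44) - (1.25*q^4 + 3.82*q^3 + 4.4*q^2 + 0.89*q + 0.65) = -1.25*q^4 - 3.82*q^3 + 1.34*q^2 - 0.86*q - 0.21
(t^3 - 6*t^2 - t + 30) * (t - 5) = t^4 - 11*t^3 + 29*t^2 + 35*t - 150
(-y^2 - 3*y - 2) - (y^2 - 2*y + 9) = -2*y^2 - y - 11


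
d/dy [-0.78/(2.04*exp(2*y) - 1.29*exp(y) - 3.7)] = (3.1824*exp(y) - 1.0062)*exp(y)/(-2.04*exp(2*y) + 1.29*exp(y) + 3.7)^2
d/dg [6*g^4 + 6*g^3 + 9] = g^2*(24*g + 18)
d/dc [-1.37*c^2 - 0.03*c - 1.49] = -2.74*c - 0.03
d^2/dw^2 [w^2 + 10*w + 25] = 2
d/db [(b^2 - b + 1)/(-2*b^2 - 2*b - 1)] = (-4*b^2 + 2*b + 3)/(4*b^4 + 8*b^3 + 8*b^2 + 4*b + 1)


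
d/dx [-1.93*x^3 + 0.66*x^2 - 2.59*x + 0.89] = -5.79*x^2 + 1.32*x - 2.59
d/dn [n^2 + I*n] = 2*n + I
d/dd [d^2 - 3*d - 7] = 2*d - 3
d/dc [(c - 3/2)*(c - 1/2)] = 2*c - 2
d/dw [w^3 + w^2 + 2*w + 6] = 3*w^2 + 2*w + 2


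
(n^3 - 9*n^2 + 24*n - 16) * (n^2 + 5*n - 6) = n^5 - 4*n^4 - 27*n^3 + 158*n^2 - 224*n + 96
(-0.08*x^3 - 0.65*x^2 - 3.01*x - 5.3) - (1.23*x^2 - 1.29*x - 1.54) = -0.08*x^3 - 1.88*x^2 - 1.72*x - 3.76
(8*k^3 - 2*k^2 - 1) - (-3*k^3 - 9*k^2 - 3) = 11*k^3 + 7*k^2 + 2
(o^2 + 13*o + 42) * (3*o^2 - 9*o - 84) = 3*o^4 + 30*o^3 - 75*o^2 - 1470*o - 3528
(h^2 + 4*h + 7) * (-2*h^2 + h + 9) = -2*h^4 - 7*h^3 - h^2 + 43*h + 63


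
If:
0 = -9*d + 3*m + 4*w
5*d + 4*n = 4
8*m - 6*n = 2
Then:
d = 64*w/189 + 16/63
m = 16/21 - 20*w/63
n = 43/63 - 80*w/189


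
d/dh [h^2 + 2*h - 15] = 2*h + 2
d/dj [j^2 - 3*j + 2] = 2*j - 3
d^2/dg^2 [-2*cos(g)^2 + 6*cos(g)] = -6*cos(g) + 4*cos(2*g)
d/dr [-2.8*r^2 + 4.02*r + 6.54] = 4.02 - 5.6*r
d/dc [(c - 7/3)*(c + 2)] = 2*c - 1/3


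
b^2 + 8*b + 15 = (b + 3)*(b + 5)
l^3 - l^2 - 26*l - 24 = (l - 6)*(l + 1)*(l + 4)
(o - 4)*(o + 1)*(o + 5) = o^3 + 2*o^2 - 19*o - 20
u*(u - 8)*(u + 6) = u^3 - 2*u^2 - 48*u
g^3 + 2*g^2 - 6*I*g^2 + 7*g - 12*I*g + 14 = (g + 2)*(g - 7*I)*(g + I)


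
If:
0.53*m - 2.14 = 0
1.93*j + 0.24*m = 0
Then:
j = -0.50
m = 4.04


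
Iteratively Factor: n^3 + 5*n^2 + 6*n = (n)*(n^2 + 5*n + 6) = n*(n + 2)*(n + 3)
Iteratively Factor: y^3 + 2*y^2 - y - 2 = (y + 2)*(y^2 - 1) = (y + 1)*(y + 2)*(y - 1)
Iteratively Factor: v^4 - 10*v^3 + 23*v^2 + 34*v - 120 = (v - 5)*(v^3 - 5*v^2 - 2*v + 24) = (v - 5)*(v - 4)*(v^2 - v - 6) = (v - 5)*(v - 4)*(v + 2)*(v - 3)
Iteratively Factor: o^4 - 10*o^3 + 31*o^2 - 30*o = (o - 3)*(o^3 - 7*o^2 + 10*o) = (o - 3)*(o - 2)*(o^2 - 5*o) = (o - 5)*(o - 3)*(o - 2)*(o)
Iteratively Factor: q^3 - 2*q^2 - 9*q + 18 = (q - 2)*(q^2 - 9) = (q - 2)*(q + 3)*(q - 3)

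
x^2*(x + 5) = x^3 + 5*x^2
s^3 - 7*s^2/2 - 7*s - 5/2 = (s - 5)*(s + 1/2)*(s + 1)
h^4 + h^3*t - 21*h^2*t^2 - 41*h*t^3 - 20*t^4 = (h - 5*t)*(h + t)^2*(h + 4*t)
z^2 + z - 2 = (z - 1)*(z + 2)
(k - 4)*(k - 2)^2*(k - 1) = k^4 - 9*k^3 + 28*k^2 - 36*k + 16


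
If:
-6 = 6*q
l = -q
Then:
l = 1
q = -1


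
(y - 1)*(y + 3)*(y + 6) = y^3 + 8*y^2 + 9*y - 18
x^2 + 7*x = x*(x + 7)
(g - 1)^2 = g^2 - 2*g + 1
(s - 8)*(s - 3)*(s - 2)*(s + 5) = s^4 - 8*s^3 - 19*s^2 + 182*s - 240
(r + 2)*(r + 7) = r^2 + 9*r + 14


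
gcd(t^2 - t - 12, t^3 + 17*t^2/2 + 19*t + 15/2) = t + 3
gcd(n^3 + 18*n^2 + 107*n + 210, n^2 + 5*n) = n + 5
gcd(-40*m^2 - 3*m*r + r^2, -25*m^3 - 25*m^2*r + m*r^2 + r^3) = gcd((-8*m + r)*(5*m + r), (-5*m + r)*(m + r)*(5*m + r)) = 5*m + r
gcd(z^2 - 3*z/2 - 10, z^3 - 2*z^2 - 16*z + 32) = z - 4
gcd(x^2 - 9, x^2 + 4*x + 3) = x + 3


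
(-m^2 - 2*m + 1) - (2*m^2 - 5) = -3*m^2 - 2*m + 6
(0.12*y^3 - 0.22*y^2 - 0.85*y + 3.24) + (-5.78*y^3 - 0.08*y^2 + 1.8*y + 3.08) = -5.66*y^3 - 0.3*y^2 + 0.95*y + 6.32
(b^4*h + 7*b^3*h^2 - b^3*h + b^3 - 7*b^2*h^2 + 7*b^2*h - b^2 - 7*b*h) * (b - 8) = b^5*h + 7*b^4*h^2 - 9*b^4*h + b^4 - 63*b^3*h^2 + 15*b^3*h - 9*b^3 + 56*b^2*h^2 - 63*b^2*h + 8*b^2 + 56*b*h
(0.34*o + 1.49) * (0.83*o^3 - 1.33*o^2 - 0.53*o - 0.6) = 0.2822*o^4 + 0.7845*o^3 - 2.1619*o^2 - 0.9937*o - 0.894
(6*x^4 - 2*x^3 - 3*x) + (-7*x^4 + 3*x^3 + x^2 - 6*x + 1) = -x^4 + x^3 + x^2 - 9*x + 1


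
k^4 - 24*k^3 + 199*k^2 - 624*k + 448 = (k - 8)^2*(k - 7)*(k - 1)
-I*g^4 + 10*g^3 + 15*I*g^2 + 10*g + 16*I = (g - I)*(g + 2*I)*(g + 8*I)*(-I*g + 1)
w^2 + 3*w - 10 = (w - 2)*(w + 5)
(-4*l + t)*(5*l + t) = -20*l^2 + l*t + t^2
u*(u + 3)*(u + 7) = u^3 + 10*u^2 + 21*u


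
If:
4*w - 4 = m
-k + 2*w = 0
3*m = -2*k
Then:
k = 3/2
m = -1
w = 3/4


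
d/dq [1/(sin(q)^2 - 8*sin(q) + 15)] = 2*(4 - sin(q))*cos(q)/(sin(q)^2 - 8*sin(q) + 15)^2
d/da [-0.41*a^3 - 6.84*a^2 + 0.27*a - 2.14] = -1.23*a^2 - 13.68*a + 0.27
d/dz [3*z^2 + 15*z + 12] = 6*z + 15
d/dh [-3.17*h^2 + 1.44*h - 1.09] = 1.44 - 6.34*h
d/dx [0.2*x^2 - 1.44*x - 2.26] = 0.4*x - 1.44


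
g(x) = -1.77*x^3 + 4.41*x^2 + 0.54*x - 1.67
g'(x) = -5.31*x^2 + 8.82*x + 0.54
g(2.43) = 0.29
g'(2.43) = -9.38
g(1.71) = 3.30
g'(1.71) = 0.10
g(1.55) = 3.17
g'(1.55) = 1.45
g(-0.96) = 3.44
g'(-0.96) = -12.82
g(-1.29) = 8.77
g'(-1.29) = -19.67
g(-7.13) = 860.24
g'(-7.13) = -332.29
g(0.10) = -1.57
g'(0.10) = 1.37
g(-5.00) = 327.13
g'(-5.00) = -176.31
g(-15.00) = 6956.23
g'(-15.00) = -1326.51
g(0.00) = -1.67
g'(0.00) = 0.54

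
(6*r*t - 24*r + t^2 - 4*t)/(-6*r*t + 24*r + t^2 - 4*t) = (-6*r - t)/(6*r - t)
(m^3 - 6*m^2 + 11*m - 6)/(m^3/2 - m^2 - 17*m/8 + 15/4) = 8*(m^3 - 6*m^2 + 11*m - 6)/(4*m^3 - 8*m^2 - 17*m + 30)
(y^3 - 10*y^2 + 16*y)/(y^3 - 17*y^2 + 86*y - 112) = y/(y - 7)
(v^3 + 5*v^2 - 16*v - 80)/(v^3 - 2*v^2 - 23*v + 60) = (v + 4)/(v - 3)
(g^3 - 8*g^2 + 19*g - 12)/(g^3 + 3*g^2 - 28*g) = (g^2 - 4*g + 3)/(g*(g + 7))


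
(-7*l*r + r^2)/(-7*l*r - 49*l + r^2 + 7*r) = r/(r + 7)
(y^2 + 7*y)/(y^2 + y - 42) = y/(y - 6)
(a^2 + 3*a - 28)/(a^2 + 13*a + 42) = (a - 4)/(a + 6)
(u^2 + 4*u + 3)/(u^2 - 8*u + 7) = (u^2 + 4*u + 3)/(u^2 - 8*u + 7)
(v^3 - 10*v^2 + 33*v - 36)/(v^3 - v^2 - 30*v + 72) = (v - 3)/(v + 6)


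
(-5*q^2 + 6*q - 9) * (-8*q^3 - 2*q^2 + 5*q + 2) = 40*q^5 - 38*q^4 + 35*q^3 + 38*q^2 - 33*q - 18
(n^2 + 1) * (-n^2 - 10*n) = -n^4 - 10*n^3 - n^2 - 10*n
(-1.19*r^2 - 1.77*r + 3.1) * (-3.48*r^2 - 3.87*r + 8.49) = 4.1412*r^4 + 10.7649*r^3 - 14.0412*r^2 - 27.0243*r + 26.319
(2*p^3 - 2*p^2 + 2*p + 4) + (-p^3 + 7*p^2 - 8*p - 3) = p^3 + 5*p^2 - 6*p + 1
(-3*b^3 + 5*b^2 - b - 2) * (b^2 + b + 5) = -3*b^5 + 2*b^4 - 11*b^3 + 22*b^2 - 7*b - 10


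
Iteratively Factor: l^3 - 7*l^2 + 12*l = (l - 3)*(l^2 - 4*l) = (l - 4)*(l - 3)*(l)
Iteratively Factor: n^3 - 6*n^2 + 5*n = (n - 5)*(n^2 - n) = n*(n - 5)*(n - 1)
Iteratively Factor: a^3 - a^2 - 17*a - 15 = (a + 1)*(a^2 - 2*a - 15) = (a - 5)*(a + 1)*(a + 3)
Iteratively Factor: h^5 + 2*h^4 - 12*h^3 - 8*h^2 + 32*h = (h)*(h^4 + 2*h^3 - 12*h^2 - 8*h + 32) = h*(h + 4)*(h^3 - 2*h^2 - 4*h + 8) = h*(h + 2)*(h + 4)*(h^2 - 4*h + 4) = h*(h - 2)*(h + 2)*(h + 4)*(h - 2)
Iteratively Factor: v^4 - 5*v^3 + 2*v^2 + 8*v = (v - 2)*(v^3 - 3*v^2 - 4*v) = v*(v - 2)*(v^2 - 3*v - 4) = v*(v - 4)*(v - 2)*(v + 1)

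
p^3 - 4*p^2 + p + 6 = (p - 3)*(p - 2)*(p + 1)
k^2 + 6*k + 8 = (k + 2)*(k + 4)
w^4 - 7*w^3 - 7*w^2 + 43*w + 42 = (w - 7)*(w - 3)*(w + 1)*(w + 2)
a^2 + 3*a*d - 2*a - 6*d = (a - 2)*(a + 3*d)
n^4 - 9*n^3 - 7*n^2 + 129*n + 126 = (n - 7)*(n - 6)*(n + 1)*(n + 3)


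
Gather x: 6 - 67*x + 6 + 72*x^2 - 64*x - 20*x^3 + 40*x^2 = -20*x^3 + 112*x^2 - 131*x + 12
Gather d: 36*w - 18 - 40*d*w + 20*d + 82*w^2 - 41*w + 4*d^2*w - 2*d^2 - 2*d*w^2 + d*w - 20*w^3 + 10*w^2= d^2*(4*w - 2) + d*(-2*w^2 - 39*w + 20) - 20*w^3 + 92*w^2 - 5*w - 18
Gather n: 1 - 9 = -8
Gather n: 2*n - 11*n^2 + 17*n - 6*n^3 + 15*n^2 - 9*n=-6*n^3 + 4*n^2 + 10*n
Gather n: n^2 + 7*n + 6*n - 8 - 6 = n^2 + 13*n - 14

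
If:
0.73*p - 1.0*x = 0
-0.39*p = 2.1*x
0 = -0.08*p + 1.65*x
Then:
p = 0.00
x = 0.00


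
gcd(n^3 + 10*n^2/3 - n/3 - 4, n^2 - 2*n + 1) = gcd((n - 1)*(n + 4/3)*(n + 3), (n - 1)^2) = n - 1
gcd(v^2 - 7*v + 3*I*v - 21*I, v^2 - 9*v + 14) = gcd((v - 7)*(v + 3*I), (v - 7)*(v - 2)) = v - 7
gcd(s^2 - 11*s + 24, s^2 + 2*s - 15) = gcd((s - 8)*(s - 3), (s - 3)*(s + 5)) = s - 3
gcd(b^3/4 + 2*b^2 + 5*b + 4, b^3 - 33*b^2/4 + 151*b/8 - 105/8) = 1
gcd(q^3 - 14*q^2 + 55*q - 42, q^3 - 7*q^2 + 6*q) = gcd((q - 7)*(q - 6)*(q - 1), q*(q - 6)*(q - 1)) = q^2 - 7*q + 6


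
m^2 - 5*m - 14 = (m - 7)*(m + 2)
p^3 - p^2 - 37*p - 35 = (p - 7)*(p + 1)*(p + 5)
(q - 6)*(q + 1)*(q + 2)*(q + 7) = q^4 + 4*q^3 - 37*q^2 - 124*q - 84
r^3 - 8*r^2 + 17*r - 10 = (r - 5)*(r - 2)*(r - 1)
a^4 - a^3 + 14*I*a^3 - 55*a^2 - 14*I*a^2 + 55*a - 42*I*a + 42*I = (a + 6*I)*(a + 7*I)*(-I*a + 1)*(I*a - I)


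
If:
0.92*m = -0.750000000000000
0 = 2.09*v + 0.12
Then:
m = -0.82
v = -0.06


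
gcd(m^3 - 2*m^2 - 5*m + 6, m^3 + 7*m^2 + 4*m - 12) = m^2 + m - 2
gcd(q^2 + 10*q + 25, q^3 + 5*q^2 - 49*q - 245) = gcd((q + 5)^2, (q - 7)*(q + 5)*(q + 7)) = q + 5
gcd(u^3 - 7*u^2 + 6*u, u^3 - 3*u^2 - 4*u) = u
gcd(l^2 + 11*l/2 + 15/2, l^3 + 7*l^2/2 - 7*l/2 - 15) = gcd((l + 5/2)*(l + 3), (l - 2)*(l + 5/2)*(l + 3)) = l^2 + 11*l/2 + 15/2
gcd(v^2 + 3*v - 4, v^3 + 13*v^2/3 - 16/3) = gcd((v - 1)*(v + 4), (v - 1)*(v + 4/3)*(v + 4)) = v^2 + 3*v - 4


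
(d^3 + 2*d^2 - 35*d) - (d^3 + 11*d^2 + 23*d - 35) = -9*d^2 - 58*d + 35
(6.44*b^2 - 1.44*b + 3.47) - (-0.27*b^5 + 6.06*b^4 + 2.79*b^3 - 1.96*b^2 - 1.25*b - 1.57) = 0.27*b^5 - 6.06*b^4 - 2.79*b^3 + 8.4*b^2 - 0.19*b + 5.04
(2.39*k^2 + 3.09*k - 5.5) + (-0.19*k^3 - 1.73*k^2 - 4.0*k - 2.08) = -0.19*k^3 + 0.66*k^2 - 0.91*k - 7.58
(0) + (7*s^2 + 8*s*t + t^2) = 7*s^2 + 8*s*t + t^2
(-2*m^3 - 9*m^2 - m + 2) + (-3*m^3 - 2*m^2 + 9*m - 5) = -5*m^3 - 11*m^2 + 8*m - 3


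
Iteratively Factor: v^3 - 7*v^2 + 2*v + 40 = (v - 5)*(v^2 - 2*v - 8) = (v - 5)*(v + 2)*(v - 4)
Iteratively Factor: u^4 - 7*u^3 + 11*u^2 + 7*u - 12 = (u - 4)*(u^3 - 3*u^2 - u + 3) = (u - 4)*(u + 1)*(u^2 - 4*u + 3) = (u - 4)*(u - 1)*(u + 1)*(u - 3)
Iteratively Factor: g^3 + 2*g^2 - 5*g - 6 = (g - 2)*(g^2 + 4*g + 3) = (g - 2)*(g + 1)*(g + 3)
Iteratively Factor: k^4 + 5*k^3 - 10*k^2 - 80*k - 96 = (k + 3)*(k^3 + 2*k^2 - 16*k - 32) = (k + 3)*(k + 4)*(k^2 - 2*k - 8) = (k + 2)*(k + 3)*(k + 4)*(k - 4)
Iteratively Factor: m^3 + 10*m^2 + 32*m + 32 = (m + 2)*(m^2 + 8*m + 16) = (m + 2)*(m + 4)*(m + 4)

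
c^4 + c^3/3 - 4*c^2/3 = c^2*(c - 1)*(c + 4/3)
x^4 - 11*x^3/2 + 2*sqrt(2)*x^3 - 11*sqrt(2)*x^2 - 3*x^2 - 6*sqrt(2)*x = x*(x - 6)*(x + 1/2)*(x + 2*sqrt(2))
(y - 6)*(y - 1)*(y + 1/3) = y^3 - 20*y^2/3 + 11*y/3 + 2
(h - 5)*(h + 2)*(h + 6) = h^3 + 3*h^2 - 28*h - 60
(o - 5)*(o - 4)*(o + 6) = o^3 - 3*o^2 - 34*o + 120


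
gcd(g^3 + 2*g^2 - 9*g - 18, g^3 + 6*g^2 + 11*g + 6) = g^2 + 5*g + 6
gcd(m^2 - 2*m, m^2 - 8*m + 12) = m - 2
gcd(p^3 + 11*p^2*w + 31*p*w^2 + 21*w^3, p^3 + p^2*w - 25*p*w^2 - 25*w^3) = p + w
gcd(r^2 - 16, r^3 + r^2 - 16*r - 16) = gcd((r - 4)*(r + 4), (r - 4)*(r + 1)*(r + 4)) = r^2 - 16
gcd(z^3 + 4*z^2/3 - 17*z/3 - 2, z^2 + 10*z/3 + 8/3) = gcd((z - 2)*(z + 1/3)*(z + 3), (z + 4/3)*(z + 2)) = 1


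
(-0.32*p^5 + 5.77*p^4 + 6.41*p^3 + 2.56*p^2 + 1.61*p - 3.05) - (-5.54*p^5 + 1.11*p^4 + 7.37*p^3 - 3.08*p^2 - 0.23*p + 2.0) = 5.22*p^5 + 4.66*p^4 - 0.96*p^3 + 5.64*p^2 + 1.84*p - 5.05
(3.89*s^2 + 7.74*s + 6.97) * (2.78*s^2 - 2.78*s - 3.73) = 10.8142*s^4 + 10.703*s^3 - 16.6503*s^2 - 48.2468*s - 25.9981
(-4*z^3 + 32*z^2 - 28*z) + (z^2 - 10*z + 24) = -4*z^3 + 33*z^2 - 38*z + 24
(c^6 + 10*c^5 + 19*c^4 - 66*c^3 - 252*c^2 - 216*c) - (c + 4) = c^6 + 10*c^5 + 19*c^4 - 66*c^3 - 252*c^2 - 217*c - 4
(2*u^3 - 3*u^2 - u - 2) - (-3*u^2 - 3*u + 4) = 2*u^3 + 2*u - 6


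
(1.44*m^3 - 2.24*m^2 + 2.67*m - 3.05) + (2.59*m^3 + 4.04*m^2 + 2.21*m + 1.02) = 4.03*m^3 + 1.8*m^2 + 4.88*m - 2.03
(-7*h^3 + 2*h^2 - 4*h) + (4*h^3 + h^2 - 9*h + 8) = -3*h^3 + 3*h^2 - 13*h + 8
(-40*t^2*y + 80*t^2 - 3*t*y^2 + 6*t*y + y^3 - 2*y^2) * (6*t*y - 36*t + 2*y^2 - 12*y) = -240*t^3*y^2 + 1920*t^3*y - 2880*t^3 - 98*t^2*y^3 + 784*t^2*y^2 - 1176*t^2*y + 2*y^5 - 16*y^4 + 24*y^3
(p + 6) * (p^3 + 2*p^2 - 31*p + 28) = p^4 + 8*p^3 - 19*p^2 - 158*p + 168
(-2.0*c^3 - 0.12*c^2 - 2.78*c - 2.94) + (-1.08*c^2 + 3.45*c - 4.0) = -2.0*c^3 - 1.2*c^2 + 0.67*c - 6.94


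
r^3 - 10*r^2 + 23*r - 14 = (r - 7)*(r - 2)*(r - 1)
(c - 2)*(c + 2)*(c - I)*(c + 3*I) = c^4 + 2*I*c^3 - c^2 - 8*I*c - 12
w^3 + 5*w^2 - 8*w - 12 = (w - 2)*(w + 1)*(w + 6)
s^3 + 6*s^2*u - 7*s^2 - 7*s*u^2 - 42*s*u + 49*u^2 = (s - 7)*(s - u)*(s + 7*u)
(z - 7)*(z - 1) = z^2 - 8*z + 7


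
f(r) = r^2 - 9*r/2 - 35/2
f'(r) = 2*r - 9/2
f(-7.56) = 73.67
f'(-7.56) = -19.62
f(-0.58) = -14.55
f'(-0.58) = -5.66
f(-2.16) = -3.11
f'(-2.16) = -8.82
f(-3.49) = 10.39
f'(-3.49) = -11.48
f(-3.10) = 6.06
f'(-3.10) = -10.70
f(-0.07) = -17.18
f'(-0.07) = -4.64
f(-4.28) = 20.08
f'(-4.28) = -13.06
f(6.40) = -5.34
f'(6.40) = 8.30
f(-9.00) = 104.00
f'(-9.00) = -22.50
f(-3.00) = 5.00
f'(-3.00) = -10.50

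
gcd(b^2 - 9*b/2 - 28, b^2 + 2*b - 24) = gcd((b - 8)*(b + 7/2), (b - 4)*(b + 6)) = 1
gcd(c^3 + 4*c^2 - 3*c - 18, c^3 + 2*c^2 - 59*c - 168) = c + 3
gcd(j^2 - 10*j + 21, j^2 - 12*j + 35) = j - 7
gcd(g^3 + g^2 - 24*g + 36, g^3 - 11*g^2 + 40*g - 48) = g - 3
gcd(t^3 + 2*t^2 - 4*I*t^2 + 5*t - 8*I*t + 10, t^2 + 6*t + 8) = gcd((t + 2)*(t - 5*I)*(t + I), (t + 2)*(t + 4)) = t + 2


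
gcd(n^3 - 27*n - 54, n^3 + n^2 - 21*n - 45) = n^2 + 6*n + 9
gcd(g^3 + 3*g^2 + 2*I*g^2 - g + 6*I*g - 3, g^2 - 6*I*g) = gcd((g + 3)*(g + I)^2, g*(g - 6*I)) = 1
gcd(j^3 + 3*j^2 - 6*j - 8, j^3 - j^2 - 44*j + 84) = j - 2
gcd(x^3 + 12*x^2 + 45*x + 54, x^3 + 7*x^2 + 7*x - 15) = x + 3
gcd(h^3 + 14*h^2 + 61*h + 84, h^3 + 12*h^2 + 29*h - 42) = h + 7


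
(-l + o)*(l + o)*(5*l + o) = -5*l^3 - l^2*o + 5*l*o^2 + o^3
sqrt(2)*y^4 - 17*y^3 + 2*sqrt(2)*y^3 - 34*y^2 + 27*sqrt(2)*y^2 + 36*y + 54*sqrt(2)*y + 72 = (y + 2)*(y - 6*sqrt(2))*(y - 3*sqrt(2))*(sqrt(2)*y + 1)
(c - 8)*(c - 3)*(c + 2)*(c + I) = c^4 - 9*c^3 + I*c^3 + 2*c^2 - 9*I*c^2 + 48*c + 2*I*c + 48*I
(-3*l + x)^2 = 9*l^2 - 6*l*x + x^2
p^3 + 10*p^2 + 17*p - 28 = (p - 1)*(p + 4)*(p + 7)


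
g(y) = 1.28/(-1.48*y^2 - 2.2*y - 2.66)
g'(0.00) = 0.40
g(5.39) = -0.02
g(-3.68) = -0.09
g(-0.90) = -0.68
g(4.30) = -0.03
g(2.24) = -0.09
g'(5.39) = 0.01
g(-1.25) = -0.58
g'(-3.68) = -0.05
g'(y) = 1.28*(2.96*y + 2.2)/(-1.48*y^2 - 2.2*y - 2.66)^2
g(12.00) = -0.01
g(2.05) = -0.10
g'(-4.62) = -0.03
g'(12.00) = 0.00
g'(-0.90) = -0.17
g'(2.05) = 0.06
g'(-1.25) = -0.39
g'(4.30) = 0.01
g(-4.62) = -0.05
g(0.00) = -0.48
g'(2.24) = 0.05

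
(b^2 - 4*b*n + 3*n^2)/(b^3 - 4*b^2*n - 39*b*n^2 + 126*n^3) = (b - n)/(b^2 - b*n - 42*n^2)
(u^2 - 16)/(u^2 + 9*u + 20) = (u - 4)/(u + 5)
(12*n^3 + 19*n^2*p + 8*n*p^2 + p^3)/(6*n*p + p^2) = (12*n^3 + 19*n^2*p + 8*n*p^2 + p^3)/(p*(6*n + p))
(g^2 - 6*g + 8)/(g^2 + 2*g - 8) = (g - 4)/(g + 4)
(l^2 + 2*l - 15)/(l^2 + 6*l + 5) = (l - 3)/(l + 1)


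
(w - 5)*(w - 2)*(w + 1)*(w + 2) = w^4 - 4*w^3 - 9*w^2 + 16*w + 20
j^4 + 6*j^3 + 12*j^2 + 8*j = j*(j + 2)^3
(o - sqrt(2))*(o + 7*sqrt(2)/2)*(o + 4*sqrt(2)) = o^3 + 13*sqrt(2)*o^2/2 + 13*o - 28*sqrt(2)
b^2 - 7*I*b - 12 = (b - 4*I)*(b - 3*I)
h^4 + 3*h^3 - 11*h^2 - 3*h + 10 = (h - 2)*(h - 1)*(h + 1)*(h + 5)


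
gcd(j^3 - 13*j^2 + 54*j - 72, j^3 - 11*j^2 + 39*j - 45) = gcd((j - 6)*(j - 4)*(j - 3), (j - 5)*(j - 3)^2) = j - 3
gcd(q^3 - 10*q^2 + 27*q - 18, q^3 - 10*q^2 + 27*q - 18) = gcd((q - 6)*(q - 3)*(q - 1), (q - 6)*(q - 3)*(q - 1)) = q^3 - 10*q^2 + 27*q - 18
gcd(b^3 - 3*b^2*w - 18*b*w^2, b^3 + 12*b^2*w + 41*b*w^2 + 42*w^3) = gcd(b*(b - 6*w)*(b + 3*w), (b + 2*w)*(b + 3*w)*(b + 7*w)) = b + 3*w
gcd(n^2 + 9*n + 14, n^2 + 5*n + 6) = n + 2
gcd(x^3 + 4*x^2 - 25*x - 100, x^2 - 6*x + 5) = x - 5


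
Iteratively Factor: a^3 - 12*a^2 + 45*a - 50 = (a - 5)*(a^2 - 7*a + 10) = (a - 5)*(a - 2)*(a - 5)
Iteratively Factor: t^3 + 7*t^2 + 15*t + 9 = (t + 1)*(t^2 + 6*t + 9) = (t + 1)*(t + 3)*(t + 3)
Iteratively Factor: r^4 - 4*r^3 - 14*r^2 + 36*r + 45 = (r + 1)*(r^3 - 5*r^2 - 9*r + 45) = (r - 3)*(r + 1)*(r^2 - 2*r - 15) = (r - 5)*(r - 3)*(r + 1)*(r + 3)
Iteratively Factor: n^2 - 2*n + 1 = (n - 1)*(n - 1)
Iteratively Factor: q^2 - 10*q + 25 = (q - 5)*(q - 5)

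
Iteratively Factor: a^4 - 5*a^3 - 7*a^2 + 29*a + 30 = (a + 2)*(a^3 - 7*a^2 + 7*a + 15) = (a - 3)*(a + 2)*(a^2 - 4*a - 5) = (a - 5)*(a - 3)*(a + 2)*(a + 1)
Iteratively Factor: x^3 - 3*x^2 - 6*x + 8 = (x - 1)*(x^2 - 2*x - 8) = (x - 4)*(x - 1)*(x + 2)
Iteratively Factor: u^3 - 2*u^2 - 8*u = (u + 2)*(u^2 - 4*u) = u*(u + 2)*(u - 4)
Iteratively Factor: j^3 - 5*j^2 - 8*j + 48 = (j - 4)*(j^2 - j - 12) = (j - 4)^2*(j + 3)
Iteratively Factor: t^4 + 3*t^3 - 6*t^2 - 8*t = (t + 1)*(t^3 + 2*t^2 - 8*t) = (t + 1)*(t + 4)*(t^2 - 2*t) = (t - 2)*(t + 1)*(t + 4)*(t)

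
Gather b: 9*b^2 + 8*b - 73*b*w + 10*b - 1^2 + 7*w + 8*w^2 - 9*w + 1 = 9*b^2 + b*(18 - 73*w) + 8*w^2 - 2*w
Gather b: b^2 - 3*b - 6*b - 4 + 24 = b^2 - 9*b + 20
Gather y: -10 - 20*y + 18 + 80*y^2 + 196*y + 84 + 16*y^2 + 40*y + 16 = 96*y^2 + 216*y + 108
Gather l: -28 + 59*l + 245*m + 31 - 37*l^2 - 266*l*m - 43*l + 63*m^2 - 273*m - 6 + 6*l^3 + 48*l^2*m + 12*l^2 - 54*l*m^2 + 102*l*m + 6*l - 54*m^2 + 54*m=6*l^3 + l^2*(48*m - 25) + l*(-54*m^2 - 164*m + 22) + 9*m^2 + 26*m - 3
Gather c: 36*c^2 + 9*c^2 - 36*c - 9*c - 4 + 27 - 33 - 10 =45*c^2 - 45*c - 20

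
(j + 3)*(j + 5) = j^2 + 8*j + 15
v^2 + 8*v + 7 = (v + 1)*(v + 7)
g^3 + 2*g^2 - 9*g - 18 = (g - 3)*(g + 2)*(g + 3)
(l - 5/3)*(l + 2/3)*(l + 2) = l^3 + l^2 - 28*l/9 - 20/9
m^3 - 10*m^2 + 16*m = m*(m - 8)*(m - 2)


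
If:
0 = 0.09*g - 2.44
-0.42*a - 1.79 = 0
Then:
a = -4.26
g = 27.11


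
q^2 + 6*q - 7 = (q - 1)*(q + 7)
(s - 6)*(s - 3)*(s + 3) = s^3 - 6*s^2 - 9*s + 54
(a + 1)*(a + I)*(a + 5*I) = a^3 + a^2 + 6*I*a^2 - 5*a + 6*I*a - 5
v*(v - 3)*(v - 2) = v^3 - 5*v^2 + 6*v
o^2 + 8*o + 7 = (o + 1)*(o + 7)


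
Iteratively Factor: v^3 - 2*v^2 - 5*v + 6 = (v + 2)*(v^2 - 4*v + 3) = (v - 1)*(v + 2)*(v - 3)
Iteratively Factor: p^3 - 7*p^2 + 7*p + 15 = (p + 1)*(p^2 - 8*p + 15) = (p - 3)*(p + 1)*(p - 5)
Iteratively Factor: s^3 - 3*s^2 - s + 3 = (s + 1)*(s^2 - 4*s + 3) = (s - 3)*(s + 1)*(s - 1)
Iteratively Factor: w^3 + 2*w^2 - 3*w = (w - 1)*(w^2 + 3*w) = w*(w - 1)*(w + 3)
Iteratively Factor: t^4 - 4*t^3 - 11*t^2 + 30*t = (t)*(t^3 - 4*t^2 - 11*t + 30) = t*(t + 3)*(t^2 - 7*t + 10) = t*(t - 2)*(t + 3)*(t - 5)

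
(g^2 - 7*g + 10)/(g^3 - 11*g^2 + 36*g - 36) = (g - 5)/(g^2 - 9*g + 18)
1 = 1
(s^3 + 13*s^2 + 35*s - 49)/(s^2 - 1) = (s^2 + 14*s + 49)/(s + 1)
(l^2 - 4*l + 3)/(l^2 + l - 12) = (l - 1)/(l + 4)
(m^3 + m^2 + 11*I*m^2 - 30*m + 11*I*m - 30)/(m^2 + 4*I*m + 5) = (m^2 + m*(1 + 6*I) + 6*I)/(m - I)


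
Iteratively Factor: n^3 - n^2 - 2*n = (n + 1)*(n^2 - 2*n) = (n - 2)*(n + 1)*(n)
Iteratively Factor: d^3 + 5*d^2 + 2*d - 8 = (d - 1)*(d^2 + 6*d + 8) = (d - 1)*(d + 4)*(d + 2)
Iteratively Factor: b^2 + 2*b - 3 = (b + 3)*(b - 1)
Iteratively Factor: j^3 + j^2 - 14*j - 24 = (j - 4)*(j^2 + 5*j + 6) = (j - 4)*(j + 3)*(j + 2)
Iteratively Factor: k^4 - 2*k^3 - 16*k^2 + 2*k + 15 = (k + 1)*(k^3 - 3*k^2 - 13*k + 15) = (k - 5)*(k + 1)*(k^2 + 2*k - 3) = (k - 5)*(k + 1)*(k + 3)*(k - 1)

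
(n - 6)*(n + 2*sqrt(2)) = n^2 - 6*n + 2*sqrt(2)*n - 12*sqrt(2)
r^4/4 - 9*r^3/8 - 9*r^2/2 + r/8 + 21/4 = (r/4 + 1/2)*(r - 7)*(r - 1)*(r + 3/2)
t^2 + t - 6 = (t - 2)*(t + 3)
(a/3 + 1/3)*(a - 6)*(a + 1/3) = a^3/3 - 14*a^2/9 - 23*a/9 - 2/3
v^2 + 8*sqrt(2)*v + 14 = (v + sqrt(2))*(v + 7*sqrt(2))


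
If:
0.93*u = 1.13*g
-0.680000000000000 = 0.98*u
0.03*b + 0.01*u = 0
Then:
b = 0.23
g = -0.57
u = -0.69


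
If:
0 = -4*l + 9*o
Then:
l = 9*o/4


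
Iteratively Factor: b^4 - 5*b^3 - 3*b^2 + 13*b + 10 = (b - 5)*(b^3 - 3*b - 2) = (b - 5)*(b - 2)*(b^2 + 2*b + 1) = (b - 5)*(b - 2)*(b + 1)*(b + 1)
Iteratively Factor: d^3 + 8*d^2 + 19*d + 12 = (d + 3)*(d^2 + 5*d + 4) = (d + 1)*(d + 3)*(d + 4)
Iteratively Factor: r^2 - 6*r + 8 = (r - 4)*(r - 2)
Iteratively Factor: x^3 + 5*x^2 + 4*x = (x + 4)*(x^2 + x) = (x + 1)*(x + 4)*(x)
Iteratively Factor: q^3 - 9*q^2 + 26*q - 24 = (q - 3)*(q^2 - 6*q + 8) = (q - 3)*(q - 2)*(q - 4)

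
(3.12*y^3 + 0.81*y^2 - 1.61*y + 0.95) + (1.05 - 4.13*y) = 3.12*y^3 + 0.81*y^2 - 5.74*y + 2.0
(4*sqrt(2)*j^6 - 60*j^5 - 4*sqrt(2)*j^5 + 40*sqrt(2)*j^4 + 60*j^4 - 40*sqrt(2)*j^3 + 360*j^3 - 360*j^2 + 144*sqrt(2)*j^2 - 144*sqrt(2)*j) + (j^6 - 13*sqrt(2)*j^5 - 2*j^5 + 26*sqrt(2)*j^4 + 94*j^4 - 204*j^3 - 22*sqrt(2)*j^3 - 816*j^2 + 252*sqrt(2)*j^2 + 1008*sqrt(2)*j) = j^6 + 4*sqrt(2)*j^6 - 62*j^5 - 17*sqrt(2)*j^5 + 66*sqrt(2)*j^4 + 154*j^4 - 62*sqrt(2)*j^3 + 156*j^3 - 1176*j^2 + 396*sqrt(2)*j^2 + 864*sqrt(2)*j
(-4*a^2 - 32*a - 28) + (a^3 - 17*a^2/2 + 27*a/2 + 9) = a^3 - 25*a^2/2 - 37*a/2 - 19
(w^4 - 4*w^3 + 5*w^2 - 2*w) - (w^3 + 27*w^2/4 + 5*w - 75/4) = w^4 - 5*w^3 - 7*w^2/4 - 7*w + 75/4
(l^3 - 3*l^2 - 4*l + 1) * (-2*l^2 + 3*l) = -2*l^5 + 9*l^4 - l^3 - 14*l^2 + 3*l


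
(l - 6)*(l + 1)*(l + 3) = l^3 - 2*l^2 - 21*l - 18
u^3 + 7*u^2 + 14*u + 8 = (u + 1)*(u + 2)*(u + 4)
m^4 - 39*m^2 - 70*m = m*(m - 7)*(m + 2)*(m + 5)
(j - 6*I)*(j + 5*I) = j^2 - I*j + 30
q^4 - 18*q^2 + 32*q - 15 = (q - 3)*(q - 1)^2*(q + 5)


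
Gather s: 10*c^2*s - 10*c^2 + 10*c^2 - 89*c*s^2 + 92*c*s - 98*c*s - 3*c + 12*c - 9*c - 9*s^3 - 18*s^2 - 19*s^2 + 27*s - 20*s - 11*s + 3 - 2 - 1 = -9*s^3 + s^2*(-89*c - 37) + s*(10*c^2 - 6*c - 4)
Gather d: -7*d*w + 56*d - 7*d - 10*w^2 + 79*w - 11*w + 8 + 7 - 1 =d*(49 - 7*w) - 10*w^2 + 68*w + 14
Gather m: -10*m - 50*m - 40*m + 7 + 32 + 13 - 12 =40 - 100*m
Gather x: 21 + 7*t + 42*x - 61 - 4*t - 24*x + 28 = 3*t + 18*x - 12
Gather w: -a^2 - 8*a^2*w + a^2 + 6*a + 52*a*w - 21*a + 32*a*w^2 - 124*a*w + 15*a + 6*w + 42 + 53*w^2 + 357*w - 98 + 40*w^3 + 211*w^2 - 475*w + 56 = 40*w^3 + w^2*(32*a + 264) + w*(-8*a^2 - 72*a - 112)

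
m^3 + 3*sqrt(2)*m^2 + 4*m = m*(m + sqrt(2))*(m + 2*sqrt(2))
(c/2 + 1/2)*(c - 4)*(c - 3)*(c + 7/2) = c^4/2 - 5*c^3/4 - 8*c^2 + 59*c/4 + 21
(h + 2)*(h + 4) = h^2 + 6*h + 8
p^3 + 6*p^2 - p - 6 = (p - 1)*(p + 1)*(p + 6)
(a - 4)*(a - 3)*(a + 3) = a^3 - 4*a^2 - 9*a + 36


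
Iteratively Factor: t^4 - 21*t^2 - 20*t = (t + 4)*(t^3 - 4*t^2 - 5*t) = t*(t + 4)*(t^2 - 4*t - 5) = t*(t - 5)*(t + 4)*(t + 1)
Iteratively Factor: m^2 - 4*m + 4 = (m - 2)*(m - 2)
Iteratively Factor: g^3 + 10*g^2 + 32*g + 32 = (g + 4)*(g^2 + 6*g + 8) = (g + 2)*(g + 4)*(g + 4)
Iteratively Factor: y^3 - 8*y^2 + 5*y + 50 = (y - 5)*(y^2 - 3*y - 10) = (y - 5)*(y + 2)*(y - 5)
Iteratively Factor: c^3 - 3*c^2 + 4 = (c + 1)*(c^2 - 4*c + 4) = (c - 2)*(c + 1)*(c - 2)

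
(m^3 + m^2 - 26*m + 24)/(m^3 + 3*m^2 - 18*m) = (m^2 - 5*m + 4)/(m*(m - 3))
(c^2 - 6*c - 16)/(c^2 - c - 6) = (c - 8)/(c - 3)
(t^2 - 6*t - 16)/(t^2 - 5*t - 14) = (t - 8)/(t - 7)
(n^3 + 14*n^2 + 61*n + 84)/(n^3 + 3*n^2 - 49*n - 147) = (n + 4)/(n - 7)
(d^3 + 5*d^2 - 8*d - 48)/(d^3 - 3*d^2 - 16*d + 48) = (d + 4)/(d - 4)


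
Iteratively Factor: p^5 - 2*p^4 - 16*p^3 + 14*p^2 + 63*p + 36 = (p + 1)*(p^4 - 3*p^3 - 13*p^2 + 27*p + 36) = (p + 1)^2*(p^3 - 4*p^2 - 9*p + 36) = (p + 1)^2*(p + 3)*(p^2 - 7*p + 12) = (p - 3)*(p + 1)^2*(p + 3)*(p - 4)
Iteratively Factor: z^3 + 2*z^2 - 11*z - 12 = (z - 3)*(z^2 + 5*z + 4) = (z - 3)*(z + 1)*(z + 4)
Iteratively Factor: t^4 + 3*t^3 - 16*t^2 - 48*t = (t)*(t^3 + 3*t^2 - 16*t - 48) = t*(t + 4)*(t^2 - t - 12) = t*(t + 3)*(t + 4)*(t - 4)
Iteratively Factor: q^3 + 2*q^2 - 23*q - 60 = (q + 4)*(q^2 - 2*q - 15) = (q + 3)*(q + 4)*(q - 5)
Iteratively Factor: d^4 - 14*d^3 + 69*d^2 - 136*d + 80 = (d - 5)*(d^3 - 9*d^2 + 24*d - 16) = (d - 5)*(d - 4)*(d^2 - 5*d + 4) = (d - 5)*(d - 4)*(d - 1)*(d - 4)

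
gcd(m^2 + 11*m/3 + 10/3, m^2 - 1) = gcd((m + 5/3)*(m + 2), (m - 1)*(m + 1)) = 1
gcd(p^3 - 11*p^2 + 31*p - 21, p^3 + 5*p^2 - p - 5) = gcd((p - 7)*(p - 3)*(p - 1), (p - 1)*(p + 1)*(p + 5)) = p - 1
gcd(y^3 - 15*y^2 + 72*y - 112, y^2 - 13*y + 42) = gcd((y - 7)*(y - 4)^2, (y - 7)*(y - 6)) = y - 7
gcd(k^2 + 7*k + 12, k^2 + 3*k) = k + 3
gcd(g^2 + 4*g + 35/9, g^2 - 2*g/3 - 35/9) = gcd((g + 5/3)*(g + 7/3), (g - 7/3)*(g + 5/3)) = g + 5/3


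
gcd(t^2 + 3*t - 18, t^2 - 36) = t + 6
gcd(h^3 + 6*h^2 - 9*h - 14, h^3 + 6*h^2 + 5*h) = h + 1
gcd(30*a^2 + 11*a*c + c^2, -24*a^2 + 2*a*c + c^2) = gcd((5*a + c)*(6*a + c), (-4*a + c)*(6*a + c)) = 6*a + c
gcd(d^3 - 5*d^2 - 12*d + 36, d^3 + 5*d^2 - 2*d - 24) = d^2 + d - 6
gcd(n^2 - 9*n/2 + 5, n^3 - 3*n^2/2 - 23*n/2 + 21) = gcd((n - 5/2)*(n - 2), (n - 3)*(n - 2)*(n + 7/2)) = n - 2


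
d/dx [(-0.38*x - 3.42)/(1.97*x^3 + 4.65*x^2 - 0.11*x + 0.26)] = (1.4972*x^3 + 21.9792*x^2 + 31.806*x - 0.475)/(3.8809*x^6 + 18.321*x^5 + 21.1891*x^4 + 0.00139999999999985*x^3 + 2.4301*x^2 - 0.0572*x + 0.0676)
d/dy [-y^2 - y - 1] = -2*y - 1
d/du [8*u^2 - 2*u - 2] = 16*u - 2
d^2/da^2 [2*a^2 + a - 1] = 4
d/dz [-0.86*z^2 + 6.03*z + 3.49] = 6.03 - 1.72*z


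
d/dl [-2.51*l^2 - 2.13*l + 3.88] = -5.02*l - 2.13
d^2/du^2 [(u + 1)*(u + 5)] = 2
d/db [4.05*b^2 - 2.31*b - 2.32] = 8.1*b - 2.31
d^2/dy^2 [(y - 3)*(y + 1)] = 2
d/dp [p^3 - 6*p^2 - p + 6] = 3*p^2 - 12*p - 1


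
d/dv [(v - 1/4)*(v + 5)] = 2*v + 19/4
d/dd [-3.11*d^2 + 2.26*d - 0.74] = 2.26 - 6.22*d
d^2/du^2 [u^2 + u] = 2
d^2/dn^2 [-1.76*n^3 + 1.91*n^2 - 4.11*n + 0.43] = 3.82 - 10.56*n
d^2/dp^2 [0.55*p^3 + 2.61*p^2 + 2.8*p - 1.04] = 3.3*p + 5.22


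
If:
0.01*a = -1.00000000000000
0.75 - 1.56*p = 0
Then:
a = -100.00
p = 0.48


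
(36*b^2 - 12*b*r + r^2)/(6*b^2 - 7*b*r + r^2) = (-6*b + r)/(-b + r)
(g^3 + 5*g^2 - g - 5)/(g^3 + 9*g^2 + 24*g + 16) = (g^2 + 4*g - 5)/(g^2 + 8*g + 16)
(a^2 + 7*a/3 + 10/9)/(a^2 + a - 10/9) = (3*a + 2)/(3*a - 2)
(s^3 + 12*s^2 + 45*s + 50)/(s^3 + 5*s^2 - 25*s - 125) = (s + 2)/(s - 5)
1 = 1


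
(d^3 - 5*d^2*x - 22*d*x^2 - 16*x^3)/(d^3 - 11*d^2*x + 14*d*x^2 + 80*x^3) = (-d - x)/(-d + 5*x)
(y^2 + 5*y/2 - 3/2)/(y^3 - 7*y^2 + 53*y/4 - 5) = 2*(y + 3)/(2*y^2 - 13*y + 20)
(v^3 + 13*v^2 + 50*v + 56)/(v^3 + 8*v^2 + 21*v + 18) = (v^2 + 11*v + 28)/(v^2 + 6*v + 9)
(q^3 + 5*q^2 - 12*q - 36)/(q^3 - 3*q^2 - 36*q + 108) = (q + 2)/(q - 6)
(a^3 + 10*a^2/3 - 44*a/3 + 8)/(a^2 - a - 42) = (3*a^2 - 8*a + 4)/(3*(a - 7))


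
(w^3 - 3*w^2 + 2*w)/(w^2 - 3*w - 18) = w*(-w^2 + 3*w - 2)/(-w^2 + 3*w + 18)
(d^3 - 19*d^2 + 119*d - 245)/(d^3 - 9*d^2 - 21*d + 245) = (d - 5)/(d + 5)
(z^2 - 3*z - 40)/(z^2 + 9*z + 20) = (z - 8)/(z + 4)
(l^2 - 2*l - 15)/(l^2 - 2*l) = (l^2 - 2*l - 15)/(l*(l - 2))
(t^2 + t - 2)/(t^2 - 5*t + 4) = (t + 2)/(t - 4)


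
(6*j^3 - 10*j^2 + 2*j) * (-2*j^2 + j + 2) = -12*j^5 + 26*j^4 - 2*j^3 - 18*j^2 + 4*j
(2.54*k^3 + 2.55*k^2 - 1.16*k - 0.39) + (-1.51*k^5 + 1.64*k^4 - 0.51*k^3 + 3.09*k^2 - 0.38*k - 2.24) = -1.51*k^5 + 1.64*k^4 + 2.03*k^3 + 5.64*k^2 - 1.54*k - 2.63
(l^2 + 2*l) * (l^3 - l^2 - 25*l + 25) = l^5 + l^4 - 27*l^3 - 25*l^2 + 50*l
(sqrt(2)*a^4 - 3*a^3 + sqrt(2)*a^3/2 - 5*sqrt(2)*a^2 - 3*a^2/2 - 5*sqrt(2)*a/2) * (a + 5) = sqrt(2)*a^5 - 3*a^4 + 11*sqrt(2)*a^4/2 - 33*a^3/2 - 5*sqrt(2)*a^3/2 - 55*sqrt(2)*a^2/2 - 15*a^2/2 - 25*sqrt(2)*a/2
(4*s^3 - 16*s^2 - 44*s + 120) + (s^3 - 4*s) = 5*s^3 - 16*s^2 - 48*s + 120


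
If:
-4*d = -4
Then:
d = 1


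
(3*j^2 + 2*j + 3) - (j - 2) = 3*j^2 + j + 5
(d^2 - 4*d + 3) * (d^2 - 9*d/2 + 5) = d^4 - 17*d^3/2 + 26*d^2 - 67*d/2 + 15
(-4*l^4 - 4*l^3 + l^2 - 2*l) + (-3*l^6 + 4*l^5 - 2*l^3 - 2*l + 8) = -3*l^6 + 4*l^5 - 4*l^4 - 6*l^3 + l^2 - 4*l + 8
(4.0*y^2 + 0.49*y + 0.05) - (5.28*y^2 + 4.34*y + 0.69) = -1.28*y^2 - 3.85*y - 0.64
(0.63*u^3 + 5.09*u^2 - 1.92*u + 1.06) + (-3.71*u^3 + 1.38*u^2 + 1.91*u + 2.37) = -3.08*u^3 + 6.47*u^2 - 0.01*u + 3.43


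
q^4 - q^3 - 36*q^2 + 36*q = q*(q - 6)*(q - 1)*(q + 6)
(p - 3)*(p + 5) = p^2 + 2*p - 15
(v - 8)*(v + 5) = v^2 - 3*v - 40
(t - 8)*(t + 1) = t^2 - 7*t - 8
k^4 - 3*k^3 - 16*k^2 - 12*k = k*(k - 6)*(k + 1)*(k + 2)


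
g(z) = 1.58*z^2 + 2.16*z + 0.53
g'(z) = 3.16*z + 2.16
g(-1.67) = 1.33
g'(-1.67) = -3.12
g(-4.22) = 19.55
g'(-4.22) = -11.18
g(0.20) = 1.03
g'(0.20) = 2.79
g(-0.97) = -0.08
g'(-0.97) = -0.91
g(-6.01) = 44.62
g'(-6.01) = -16.83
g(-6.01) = 44.62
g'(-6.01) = -16.83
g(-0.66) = -0.21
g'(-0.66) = 0.07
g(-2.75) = 6.54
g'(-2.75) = -6.53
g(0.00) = 0.53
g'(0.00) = 2.16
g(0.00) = 0.53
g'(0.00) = 2.16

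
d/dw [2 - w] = -1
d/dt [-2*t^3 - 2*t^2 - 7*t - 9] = -6*t^2 - 4*t - 7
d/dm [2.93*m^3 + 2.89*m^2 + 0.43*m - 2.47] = 8.79*m^2 + 5.78*m + 0.43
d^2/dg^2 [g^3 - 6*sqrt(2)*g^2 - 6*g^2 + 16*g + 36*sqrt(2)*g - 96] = 6*g - 12*sqrt(2) - 12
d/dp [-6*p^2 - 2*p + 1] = -12*p - 2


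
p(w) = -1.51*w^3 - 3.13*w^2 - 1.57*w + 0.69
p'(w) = -4.53*w^2 - 6.26*w - 1.57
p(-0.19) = 0.89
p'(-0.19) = -0.54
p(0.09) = 0.52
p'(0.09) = -2.17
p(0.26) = 0.04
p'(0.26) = -3.50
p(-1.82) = 2.28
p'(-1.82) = -5.18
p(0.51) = -1.13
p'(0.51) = -5.94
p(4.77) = -241.90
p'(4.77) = -134.50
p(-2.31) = 6.23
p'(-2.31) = -11.28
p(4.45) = -201.34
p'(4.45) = -119.13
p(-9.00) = 862.08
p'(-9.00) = -312.16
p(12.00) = -3078.15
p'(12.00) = -729.01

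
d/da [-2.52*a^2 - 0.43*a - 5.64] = -5.04*a - 0.43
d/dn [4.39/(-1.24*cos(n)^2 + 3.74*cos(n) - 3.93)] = (16.4186 - 10.8872*cos(n))*sin(n)/(1.24*cos(n)^2 - 3.74*cos(n) + 3.93)^2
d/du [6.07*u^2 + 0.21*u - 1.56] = 12.14*u + 0.21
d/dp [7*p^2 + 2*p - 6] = 14*p + 2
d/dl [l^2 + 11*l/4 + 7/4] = 2*l + 11/4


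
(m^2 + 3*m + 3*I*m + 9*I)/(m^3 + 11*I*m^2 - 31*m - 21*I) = (m + 3)/(m^2 + 8*I*m - 7)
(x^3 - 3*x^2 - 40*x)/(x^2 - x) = (x^2 - 3*x - 40)/(x - 1)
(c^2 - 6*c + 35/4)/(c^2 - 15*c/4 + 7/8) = 2*(2*c - 5)/(4*c - 1)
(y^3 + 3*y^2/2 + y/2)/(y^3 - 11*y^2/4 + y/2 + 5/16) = 8*y*(2*y^2 + 3*y + 1)/(16*y^3 - 44*y^2 + 8*y + 5)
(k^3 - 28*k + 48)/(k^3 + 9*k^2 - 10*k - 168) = (k - 2)/(k + 7)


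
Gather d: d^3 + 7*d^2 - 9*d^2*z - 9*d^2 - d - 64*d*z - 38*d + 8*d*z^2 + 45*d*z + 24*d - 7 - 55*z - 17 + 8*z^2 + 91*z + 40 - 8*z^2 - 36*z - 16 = d^3 + d^2*(-9*z - 2) + d*(8*z^2 - 19*z - 15)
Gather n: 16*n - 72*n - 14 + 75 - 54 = 7 - 56*n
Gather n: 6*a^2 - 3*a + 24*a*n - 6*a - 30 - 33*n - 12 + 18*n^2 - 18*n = 6*a^2 - 9*a + 18*n^2 + n*(24*a - 51) - 42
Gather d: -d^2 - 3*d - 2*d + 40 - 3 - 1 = -d^2 - 5*d + 36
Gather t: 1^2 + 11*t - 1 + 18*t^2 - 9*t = 18*t^2 + 2*t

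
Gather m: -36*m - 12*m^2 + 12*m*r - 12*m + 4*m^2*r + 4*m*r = m^2*(4*r - 12) + m*(16*r - 48)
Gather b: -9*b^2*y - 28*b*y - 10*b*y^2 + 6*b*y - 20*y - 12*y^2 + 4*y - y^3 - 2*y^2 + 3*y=-9*b^2*y + b*(-10*y^2 - 22*y) - y^3 - 14*y^2 - 13*y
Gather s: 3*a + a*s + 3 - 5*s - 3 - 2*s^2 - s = 3*a - 2*s^2 + s*(a - 6)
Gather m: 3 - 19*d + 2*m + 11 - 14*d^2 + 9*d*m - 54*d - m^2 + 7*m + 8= -14*d^2 - 73*d - m^2 + m*(9*d + 9) + 22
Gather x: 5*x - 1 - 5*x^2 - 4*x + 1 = -5*x^2 + x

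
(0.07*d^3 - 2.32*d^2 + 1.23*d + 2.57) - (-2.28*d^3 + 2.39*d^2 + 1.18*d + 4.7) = 2.35*d^3 - 4.71*d^2 + 0.05*d - 2.13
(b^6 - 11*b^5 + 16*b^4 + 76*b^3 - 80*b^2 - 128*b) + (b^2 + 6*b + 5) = b^6 - 11*b^5 + 16*b^4 + 76*b^3 - 79*b^2 - 122*b + 5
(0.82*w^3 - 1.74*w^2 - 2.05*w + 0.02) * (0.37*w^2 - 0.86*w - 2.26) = 0.3034*w^5 - 1.349*w^4 - 1.1153*w^3 + 5.7028*w^2 + 4.6158*w - 0.0452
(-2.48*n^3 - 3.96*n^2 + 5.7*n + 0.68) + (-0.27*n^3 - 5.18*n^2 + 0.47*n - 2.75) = -2.75*n^3 - 9.14*n^2 + 6.17*n - 2.07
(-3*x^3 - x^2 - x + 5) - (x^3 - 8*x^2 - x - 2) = -4*x^3 + 7*x^2 + 7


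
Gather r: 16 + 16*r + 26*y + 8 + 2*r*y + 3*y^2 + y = r*(2*y + 16) + 3*y^2 + 27*y + 24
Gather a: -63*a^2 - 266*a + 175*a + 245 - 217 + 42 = -63*a^2 - 91*a + 70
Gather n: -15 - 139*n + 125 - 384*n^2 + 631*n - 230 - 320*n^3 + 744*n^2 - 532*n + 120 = -320*n^3 + 360*n^2 - 40*n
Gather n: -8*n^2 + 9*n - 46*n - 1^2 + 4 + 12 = -8*n^2 - 37*n + 15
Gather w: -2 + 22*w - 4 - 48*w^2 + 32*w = -48*w^2 + 54*w - 6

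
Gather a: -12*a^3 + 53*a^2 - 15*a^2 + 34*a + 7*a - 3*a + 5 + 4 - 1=-12*a^3 + 38*a^2 + 38*a + 8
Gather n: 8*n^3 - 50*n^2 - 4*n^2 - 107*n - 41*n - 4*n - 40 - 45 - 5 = 8*n^3 - 54*n^2 - 152*n - 90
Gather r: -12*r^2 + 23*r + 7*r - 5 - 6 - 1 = -12*r^2 + 30*r - 12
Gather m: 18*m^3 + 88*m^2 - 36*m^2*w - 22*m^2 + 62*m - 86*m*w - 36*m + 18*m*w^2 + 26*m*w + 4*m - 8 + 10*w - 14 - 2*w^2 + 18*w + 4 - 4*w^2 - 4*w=18*m^3 + m^2*(66 - 36*w) + m*(18*w^2 - 60*w + 30) - 6*w^2 + 24*w - 18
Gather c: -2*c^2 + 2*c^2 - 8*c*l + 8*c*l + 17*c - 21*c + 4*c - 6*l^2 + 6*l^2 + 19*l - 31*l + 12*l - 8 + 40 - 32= 0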